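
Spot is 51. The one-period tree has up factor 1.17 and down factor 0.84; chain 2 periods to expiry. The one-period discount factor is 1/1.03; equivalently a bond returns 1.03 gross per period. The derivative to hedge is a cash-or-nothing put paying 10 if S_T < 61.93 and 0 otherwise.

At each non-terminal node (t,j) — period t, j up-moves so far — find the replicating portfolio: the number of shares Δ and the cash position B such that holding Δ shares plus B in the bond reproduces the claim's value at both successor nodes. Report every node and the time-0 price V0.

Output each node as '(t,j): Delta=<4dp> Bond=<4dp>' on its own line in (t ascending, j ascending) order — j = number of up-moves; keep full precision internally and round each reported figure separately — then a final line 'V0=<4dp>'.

The replicating-portfolio and risk-neutral prices coincide; use p* = (1.03−0.84)/(1.17−0.84) = 0.5758 for the latter.
Payoff layer (t=2): V(2,0)=10.0000, V(2,1)=10.0000, V(2,2)=0.0000
Node (1,0) S=42.8400: V=(p*·10.0000+(1−p*)·10.0000)/1.03=9.7087; Δ=(10.0000−10.0000)/(50.1228−35.9856)=0.0000; B=V−Δ·S=9.7087
Node (1,1) S=59.6700: V=(p*·0.0000+(1−p*)·10.0000)/1.03=4.1189; Δ=(0.0000−10.0000)/(69.8139−50.1228)=-0.5078; B=V−Δ·S=34.4219
Node (0,0) S=51.0000: V=(p*·4.1189+(1−p*)·9.7087)/1.03=6.3013; Δ=(4.1189−9.7087)/(59.6700−42.8400)=-0.3321; B=V−Δ·S=23.2403
The time-0 hedge costs 6.3013, which is the no-arbitrage price.

(0,0): Delta=-0.3321 Bond=23.2403
(1,0): Delta=0.0000 Bond=9.7087
(1,1): Delta=-0.5078 Bond=34.4219
V0=6.3013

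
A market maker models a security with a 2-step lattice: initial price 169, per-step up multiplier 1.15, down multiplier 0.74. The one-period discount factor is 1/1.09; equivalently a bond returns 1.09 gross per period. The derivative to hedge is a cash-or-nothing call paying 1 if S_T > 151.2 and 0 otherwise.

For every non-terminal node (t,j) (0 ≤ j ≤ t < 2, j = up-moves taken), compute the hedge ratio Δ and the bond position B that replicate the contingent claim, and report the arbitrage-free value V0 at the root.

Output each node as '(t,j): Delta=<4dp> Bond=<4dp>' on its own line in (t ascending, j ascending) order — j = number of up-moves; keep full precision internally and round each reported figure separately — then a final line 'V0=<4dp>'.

(0,0): Delta=0.0113 Bond=-1.2968
(1,0): Delta=0.0000 Bond=0.0000
(1,1): Delta=0.0125 Bond=-1.6559
V0=0.6134

Under the risk-neutral measure, an up-move has probability p* = (R−d)/(u−d) = 0.8537 and values discount at R = 1.09.
Payoff layer (t=2): V(2,0)=0.0000, V(2,1)=0.0000, V(2,2)=1.0000
(1,0): S=125.0600. Δ = (V_up−V_dn)/(S_up−S_dn) = (0.0000−0.0000)/(143.8190−92.5444) = 0.0000. V = [p*·0.0000 + (1−p*)·0.0000]/1.09 = 0.0000. B = V − Δ·S = 0.0000.
(1,1): S=194.3500. Δ = (V_up−V_dn)/(S_up−S_dn) = (1.0000−0.0000)/(223.5025−143.8190) = 0.0125. V = [p*·1.0000 + (1−p*)·0.0000]/1.09 = 0.7832. B = V − Δ·S = -1.6559.
(0,0): S=169.0000. Δ = (V_up−V_dn)/(S_up−S_dn) = (0.7832−0.0000)/(194.3500−125.0600) = 0.0113. V = [p*·0.7832 + (1−p*)·0.0000]/1.09 = 0.6134. B = V − Δ·S = -1.2968.
Check: Δ(0,0)·S0 + B(0,0) = 0.6134 = V0.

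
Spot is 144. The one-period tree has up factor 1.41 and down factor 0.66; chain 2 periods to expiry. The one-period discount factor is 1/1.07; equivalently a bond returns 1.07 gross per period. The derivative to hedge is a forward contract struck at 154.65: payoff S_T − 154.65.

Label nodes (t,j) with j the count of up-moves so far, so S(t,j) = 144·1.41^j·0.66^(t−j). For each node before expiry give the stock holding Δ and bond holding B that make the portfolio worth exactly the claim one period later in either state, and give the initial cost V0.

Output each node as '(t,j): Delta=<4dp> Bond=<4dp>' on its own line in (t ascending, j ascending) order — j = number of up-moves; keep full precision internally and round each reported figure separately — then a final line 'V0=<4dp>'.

The replicating-portfolio and risk-neutral prices coincide; use p* = (1.07−0.66)/(1.41−0.66) = 0.5467 for the latter.
Payoff layer (t=2): V(2,0)=-91.9236, V(2,1)=-20.6436, V(2,2)=131.6364
  t=1,j=0: stock 95.0400 → up 134.0064 (V=-20.6436), down 62.7264 (V=-91.9236). Price -49.4927; hedge Δ=1.0000, bond B=-144.5327.
  t=1,j=1: stock 203.0400 → up 286.2864 (V=131.6364), down 134.0064 (V=-20.6436). Price 58.5073; hedge Δ=1.0000, bond B=-144.5327.
  t=0,j=0: stock 144.0000 → up 203.0400 (V=58.5073), down 95.0400 (V=-49.4927). Price 8.9227; hedge Δ=1.0000, bond B=-135.0773.
Root portfolio cost Δ·144+B reproduces V0=8.9227.

(0,0): Delta=1.0000 Bond=-135.0773
(1,0): Delta=1.0000 Bond=-144.5327
(1,1): Delta=1.0000 Bond=-144.5327
V0=8.9227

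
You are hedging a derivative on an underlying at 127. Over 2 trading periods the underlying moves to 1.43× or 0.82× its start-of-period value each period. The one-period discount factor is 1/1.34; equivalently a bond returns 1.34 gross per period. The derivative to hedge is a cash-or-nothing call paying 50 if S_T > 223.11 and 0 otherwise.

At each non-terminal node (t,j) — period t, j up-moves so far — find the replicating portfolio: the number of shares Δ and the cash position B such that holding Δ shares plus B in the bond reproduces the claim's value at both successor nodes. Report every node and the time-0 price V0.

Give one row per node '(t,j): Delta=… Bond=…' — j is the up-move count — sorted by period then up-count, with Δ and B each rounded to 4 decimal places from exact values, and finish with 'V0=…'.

Since d<R<u, set p* = (R−d)/(u−d) = 0.8525; price each node as the discounted p*-expectation of its children.
Payoff layer (t=2): V(2,0)=0.0000, V(2,1)=0.0000, V(2,2)=50.0000
Node (1,0) S=104.1400: V=(p*·0.0000+(1−p*)·0.0000)/1.34=0.0000; Δ=(0.0000−0.0000)/(148.9202−85.3948)=0.0000; B=V−Δ·S=0.0000
Node (1,1) S=181.6100: V=(p*·50.0000+(1−p*)·0.0000)/1.34=31.8082; Δ=(50.0000−0.0000)/(259.7023−148.9202)=0.4513; B=V−Δ·S=-50.1590
Node (0,0) S=127.0000: V=(p*·31.8082+(1−p*)·0.0000)/1.34=20.2352; Δ=(31.8082−0.0000)/(181.6100−104.1400)=0.4106; B=V−Δ·S=-31.9093
Check: Δ(0,0)·S0 + B(0,0) = 20.2352 = V0.

(0,0): Delta=0.4106 Bond=-31.9093
(1,0): Delta=0.0000 Bond=0.0000
(1,1): Delta=0.4513 Bond=-50.1590
V0=20.2352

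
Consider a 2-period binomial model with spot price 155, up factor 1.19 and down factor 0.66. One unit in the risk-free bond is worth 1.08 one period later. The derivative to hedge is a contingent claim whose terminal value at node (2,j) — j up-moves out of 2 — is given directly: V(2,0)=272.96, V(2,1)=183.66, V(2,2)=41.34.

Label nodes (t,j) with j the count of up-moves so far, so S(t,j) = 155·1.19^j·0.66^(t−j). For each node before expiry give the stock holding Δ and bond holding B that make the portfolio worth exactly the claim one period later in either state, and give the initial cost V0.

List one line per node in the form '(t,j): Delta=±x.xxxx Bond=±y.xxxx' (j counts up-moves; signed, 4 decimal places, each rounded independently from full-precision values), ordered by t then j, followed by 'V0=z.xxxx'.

(0,0): Delta=-1.4801 Bond=313.5454
(1,0): Delta=-1.6470 Bond=355.7072
(1,1): Delta=-1.4558 Bond=334.1562
V0=84.1327

Since d<R<u, set p* = (R−d)/(u−d) = 0.7925; price each node as the discounted p*-expectation of its children.
Terminal payoffs: V(2,0)=272.9600, V(2,1)=183.6600, V(2,2)=41.3400
(1,0): S=102.3000. Δ = (V_up−V_dn)/(S_up−S_dn) = (183.6600−272.9600)/(121.7370−67.5180) = -1.6470. V = [p*·183.6600 + (1−p*)·272.9600]/1.08 = 187.2166. B = V − Δ·S = 355.7072.
(1,1): S=184.4500. Δ = (V_up−V_dn)/(S_up−S_dn) = (41.3400−183.6600)/(219.4955−121.7370) = -1.4558. V = [p*·41.3400 + (1−p*)·183.6600]/1.08 = 65.6279. B = V − Δ·S = 334.1562.
(0,0): S=155.0000. Δ = (V_up−V_dn)/(S_up−S_dn) = (65.6279−187.2166)/(184.4500−102.3000) = -1.4801. V = [p*·65.6279 + (1−p*)·187.2166]/1.08 = 84.1327. B = V − Δ·S = 313.5454.
Each (Δ,B) replicates both successor values, so the strategy is self-financing and V0 is arbitrage-free.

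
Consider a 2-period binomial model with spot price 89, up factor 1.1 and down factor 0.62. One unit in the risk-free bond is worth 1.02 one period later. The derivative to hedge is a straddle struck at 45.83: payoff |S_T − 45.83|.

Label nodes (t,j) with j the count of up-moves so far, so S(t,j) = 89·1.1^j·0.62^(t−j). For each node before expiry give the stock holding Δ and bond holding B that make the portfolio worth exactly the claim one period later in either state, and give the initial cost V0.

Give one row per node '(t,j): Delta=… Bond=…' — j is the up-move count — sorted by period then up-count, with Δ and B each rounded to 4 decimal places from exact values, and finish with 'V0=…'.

No-arbitrage ⇒ martingale measure with p* = (R−d)/(u−d) = 0.8333.
Terminal values V(2,·): V(2,0)=11.6184, V(2,1)=14.8680, V(2,2)=61.8600
Node (1,0) S=55.1800: V=(p*·14.8680+(1−p*)·11.6184)/1.02=14.0455; Δ=(14.8680−11.6184)/(60.6980−34.2116)=0.1227; B=V−Δ·S=7.2755
Node (1,1) S=97.9000: V=(p*·61.8600+(1−p*)·14.8680)/1.02=52.9686; Δ=(61.8600−14.8680)/(107.6900−60.6980)=1.0000; B=V−Δ·S=-44.9314
Node (0,0) S=89.0000: V=(p*·52.9686+(1−p*)·14.0455)/1.02=45.5700; Δ=(52.9686−14.0455)/(97.9000−55.1800)=0.9111; B=V−Δ·S=-35.5198
Check: Δ(0,0)·S0 + B(0,0) = 45.5700 = V0.

(0,0): Delta=0.9111 Bond=-35.5198
(1,0): Delta=0.1227 Bond=7.2755
(1,1): Delta=1.0000 Bond=-44.9314
V0=45.5700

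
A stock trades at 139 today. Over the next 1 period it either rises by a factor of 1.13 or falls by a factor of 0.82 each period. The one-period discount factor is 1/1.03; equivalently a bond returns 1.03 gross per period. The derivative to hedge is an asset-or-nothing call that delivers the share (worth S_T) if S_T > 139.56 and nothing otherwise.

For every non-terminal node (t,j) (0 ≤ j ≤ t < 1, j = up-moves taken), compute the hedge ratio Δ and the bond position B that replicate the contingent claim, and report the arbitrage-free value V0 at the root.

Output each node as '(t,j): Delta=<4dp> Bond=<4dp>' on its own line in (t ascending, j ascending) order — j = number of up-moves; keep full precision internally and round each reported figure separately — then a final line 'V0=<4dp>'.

(0,0): Delta=3.6452 Bond=-403.3743
V0=103.3032

Risk-neutral probability p* = (R−d)/(u−d) = (1.03−0.82)/(1.13−0.82) = 0.6774.
Terminal values V(1,·): V(1,0)=0.0000, V(1,1)=157.0700
  t=0,j=0: stock 139.0000 → up 157.0700 (V=157.0700), down 113.9800 (V=0.0000). Price 103.3032; hedge Δ=3.6452, bond B=-403.3743.
Self-financing check: at every node Δ·S+B equals the discounted successor values.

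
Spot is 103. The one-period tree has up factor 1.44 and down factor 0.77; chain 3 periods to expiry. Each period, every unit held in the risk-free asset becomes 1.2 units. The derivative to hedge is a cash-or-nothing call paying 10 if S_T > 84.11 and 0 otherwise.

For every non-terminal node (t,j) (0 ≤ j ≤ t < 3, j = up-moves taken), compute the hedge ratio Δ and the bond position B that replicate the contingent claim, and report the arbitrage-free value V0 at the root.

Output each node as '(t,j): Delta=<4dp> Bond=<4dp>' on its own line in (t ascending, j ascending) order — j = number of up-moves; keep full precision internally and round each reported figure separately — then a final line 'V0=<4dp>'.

(0,0): Delta=0.0129 Bond=4.1911
(1,0): Delta=0.0562 Bond=1.5980
(1,1): Delta=0.0000 Bond=6.9444
(2,0): Delta=0.2444 Bond=-9.5771
(2,1): Delta=0.0000 Bond=8.3333
(2,2): Delta=0.0000 Bond=8.3333
V0=5.5210

Since d<R<u, set p* = (R−d)/(u−d) = 0.6418; price each node as the discounted p*-expectation of its children.
Payoff layer (t=3): V(3,0)=0.0000, V(3,1)=10.0000, V(3,2)=10.0000, V(3,3)=10.0000
(2,0): S=61.0687. Δ = (V_up−V_dn)/(S_up−S_dn) = (10.0000−0.0000)/(87.9389−47.0229) = 0.2444. V = [p*·10.0000 + (1−p*)·0.0000]/1.2 = 5.3483. B = V − Δ·S = -9.5771.
(2,1): S=114.2064. Δ = (V_up−V_dn)/(S_up−S_dn) = (10.0000−10.0000)/(164.4572−87.9389) = 0.0000. V = [p*·10.0000 + (1−p*)·10.0000]/1.2 = 8.3333. B = V − Δ·S = 8.3333.
(2,2): S=213.5808. Δ = (V_up−V_dn)/(S_up−S_dn) = (10.0000−10.0000)/(307.5564−164.4572) = 0.0000. V = [p*·10.0000 + (1−p*)·10.0000]/1.2 = 8.3333. B = V − Δ·S = 8.3333.
(1,0): S=79.3100. Δ = (V_up−V_dn)/(S_up−S_dn) = (8.3333−5.3483)/(114.2064−61.0687) = 0.0562. V = [p*·8.3333 + (1−p*)·5.3483]/1.2 = 6.0534. B = V − Δ·S = 1.5980.
(1,1): S=148.3200. Δ = (V_up−V_dn)/(S_up−S_dn) = (8.3333−8.3333)/(213.5808−114.2064) = 0.0000. V = [p*·8.3333 + (1−p*)·8.3333]/1.2 = 6.9444. B = V − Δ·S = 6.9444.
(0,0): S=103.0000. Δ = (V_up−V_dn)/(S_up−S_dn) = (6.9444−6.0534)/(148.3200−79.3100) = 0.0129. V = [p*·6.9444 + (1−p*)·6.0534]/1.2 = 5.5210. B = V − Δ·S = 4.1911.
Each (Δ,B) replicates both successor values, so the strategy is self-financing and V0 is arbitrage-free.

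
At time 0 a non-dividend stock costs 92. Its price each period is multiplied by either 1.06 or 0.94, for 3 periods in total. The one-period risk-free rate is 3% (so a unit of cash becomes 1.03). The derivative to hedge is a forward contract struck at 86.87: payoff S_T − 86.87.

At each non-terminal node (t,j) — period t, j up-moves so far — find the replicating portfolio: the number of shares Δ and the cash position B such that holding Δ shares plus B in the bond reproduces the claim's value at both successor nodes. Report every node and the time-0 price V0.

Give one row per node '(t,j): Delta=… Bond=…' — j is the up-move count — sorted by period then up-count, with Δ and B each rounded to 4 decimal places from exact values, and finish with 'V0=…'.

(0,0): Delta=1.0000 Bond=-79.4984
(1,0): Delta=1.0000 Bond=-81.8833
(1,1): Delta=1.0000 Bond=-81.8833
(2,0): Delta=1.0000 Bond=-84.3398
(2,1): Delta=1.0000 Bond=-84.3398
(2,2): Delta=1.0000 Bond=-84.3398
V0=12.5016

Risk-neutral probability p* = (R−d)/(u−d) = (1.03−0.94)/(1.06−0.94) = 0.7500.
At expiry t=3: V(3,0)=-10.4563, V(3,1)=-0.7013, V(3,2)=10.2989, V(3,3)=22.7035
Node (2,0) S=81.2912: V=(p*·-0.7013+(1−p*)·-10.4563)/1.03=-3.0486; Δ=(-0.7013−-10.4563)/(86.1687−76.4137)=1.0000; B=V−Δ·S=-84.3398
Node (2,1) S=91.6688: V=(p*·10.2989+(1−p*)·-0.7013)/1.03=7.3290; Δ=(10.2989−-0.7013)/(97.1689−86.1687)=1.0000; B=V−Δ·S=-84.3398
Node (2,2) S=103.3712: V=(p*·22.7035+(1−p*)·10.2989)/1.03=19.0314; Δ=(22.7035−10.2989)/(109.5735−97.1689)=1.0000; B=V−Δ·S=-84.3398
Node (1,0) S=86.4800: V=(p*·7.3290+(1−p*)·-3.0486)/1.03=4.5967; Δ=(7.3290−-3.0486)/(91.6688−81.2912)=1.0000; B=V−Δ·S=-81.8833
Node (1,1) S=97.5200: V=(p*·19.0314+(1−p*)·7.3290)/1.03=15.6367; Δ=(19.0314−7.3290)/(103.3712−91.6688)=1.0000; B=V−Δ·S=-81.8833
Node (0,0) S=92.0000: V=(p*·15.6367+(1−p*)·4.5967)/1.03=12.5016; Δ=(15.6367−4.5967)/(97.5200−86.4800)=1.0000; B=V−Δ·S=-79.4984
Root portfolio cost Δ·92+B reproduces V0=12.5016.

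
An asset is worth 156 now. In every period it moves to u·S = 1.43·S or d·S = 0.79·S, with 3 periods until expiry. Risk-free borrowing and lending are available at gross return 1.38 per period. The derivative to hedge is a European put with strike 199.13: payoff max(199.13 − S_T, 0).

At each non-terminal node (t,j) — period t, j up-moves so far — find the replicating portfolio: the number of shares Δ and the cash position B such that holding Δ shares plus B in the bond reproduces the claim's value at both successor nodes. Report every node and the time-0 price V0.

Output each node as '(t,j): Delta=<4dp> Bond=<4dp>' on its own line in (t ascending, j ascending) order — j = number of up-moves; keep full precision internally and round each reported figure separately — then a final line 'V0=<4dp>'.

(0,0): Delta=-0.0474 Bond=7.7988
(1,0): Delta=-0.5521 Bond=72.9636
(1,1): Delta=-0.0238 Bond=5.4911
(2,0): Delta=-1.0000 Bond=144.2971
(2,1): Delta=-0.5311 Bond=96.9942
(2,2): Delta=0.0000 Bond=0.0000
V0=0.4069

The replicating-portfolio and risk-neutral prices coincide; use p* = (1.38−0.79)/(1.43−0.79) = 0.9219 for the latter.
Payoff layer (t=3): V(3,0)=122.2159, V(3,1)=59.9058, V(3,2)=0.0000, V(3,3)=0.0000
  t=2,j=0: stock 97.3596 → up 139.2242 (V=59.9058), down 76.9141 (V=122.2159). Price 46.9375; hedge Δ=-1.0000, bond B=144.2971.
  t=2,j=1: stock 176.2332 → up 252.0135 (V=0.0000), down 139.2242 (V=59.9058). Price 3.3914; hedge Δ=-0.5311, bond B=96.9942.
  t=2,j=2: stock 319.0044 → up 456.1763 (V=0.0000), down 252.0135 (V=0.0000). Price 0.0000; hedge Δ=0.0000, bond B=0.0000.
  t=1,j=0: stock 123.2400 → up 176.2332 (V=3.3914), down 97.3596 (V=46.9375). Price 4.9228; hedge Δ=-0.5521, bond B=72.9636.
  t=1,j=1: stock 223.0800 → up 319.0044 (V=0.0000), down 176.2332 (V=3.3914). Price 0.1920; hedge Δ=-0.0238, bond B=5.4911.
  t=0,j=0: stock 156.0000 → up 223.0800 (V=0.1920), down 123.2400 (V=4.9228). Price 0.4069; hedge Δ=-0.0474, bond B=7.7988.
Each (Δ,B) replicates both successor values, so the strategy is self-financing and V0 is arbitrage-free.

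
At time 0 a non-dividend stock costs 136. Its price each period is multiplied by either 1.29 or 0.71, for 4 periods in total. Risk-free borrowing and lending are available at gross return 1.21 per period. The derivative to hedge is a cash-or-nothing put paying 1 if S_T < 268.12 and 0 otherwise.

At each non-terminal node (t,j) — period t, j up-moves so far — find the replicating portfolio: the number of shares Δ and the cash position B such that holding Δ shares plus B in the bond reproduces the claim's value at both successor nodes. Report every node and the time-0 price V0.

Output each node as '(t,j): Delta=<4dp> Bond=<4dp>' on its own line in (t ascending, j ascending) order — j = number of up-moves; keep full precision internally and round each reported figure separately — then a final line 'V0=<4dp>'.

Since d<R<u, set p* = (R−d)/(u−d) = 0.8621; price each node as the discounted p*-expectation of its children.
Payoff layer (t=4): V(4,0)=1.0000, V(4,1)=1.0000, V(4,2)=1.0000, V(4,3)=1.0000, V(4,4)=0.0000
(3,0): S=48.6759. Δ = (V_up−V_dn)/(S_up−S_dn) = (1.0000−1.0000)/(62.7919−34.5599) = 0.0000. V = [p*·1.0000 + (1−p*)·1.0000]/1.21 = 0.8264. B = V − Δ·S = 0.8264.
(3,1): S=88.4393. Δ = (V_up−V_dn)/(S_up−S_dn) = (1.0000−1.0000)/(114.0867−62.7919) = 0.0000. V = [p*·1.0000 + (1−p*)·1.0000]/1.21 = 0.8264. B = V − Δ·S = 0.8264.
(3,2): S=160.6855. Δ = (V_up−V_dn)/(S_up−S_dn) = (1.0000−1.0000)/(207.2843−114.0867) = 0.0000. V = [p*·1.0000 + (1−p*)·1.0000]/1.21 = 0.8264. B = V − Δ·S = 0.8264.
(3,3): S=291.9497. Δ = (V_up−V_dn)/(S_up−S_dn) = (0.0000−1.0000)/(376.6151−207.2843) = -0.0059. V = [p*·0.0000 + (1−p*)·1.0000]/1.21 = 0.1140. B = V − Δ·S = 1.8381.
(2,0): S=68.5576. Δ = (V_up−V_dn)/(S_up−S_dn) = (0.8264−0.8264)/(88.4393−48.6759) = 0.0000. V = [p*·0.8264 + (1−p*)·0.8264]/1.21 = 0.6830. B = V − Δ·S = 0.6830.
(2,1): S=124.5624. Δ = (V_up−V_dn)/(S_up−S_dn) = (0.8264−0.8264)/(160.6855−88.4393) = 0.0000. V = [p*·0.8264 + (1−p*)·0.8264]/1.21 = 0.6830. B = V − Δ·S = 0.6830.
(2,2): S=226.3176. Δ = (V_up−V_dn)/(S_up−S_dn) = (0.1140−0.8264)/(291.9497−160.6855) = -0.0054. V = [p*·0.1140 + (1−p*)·0.8264]/1.21 = 0.1754. B = V − Δ·S = 1.4038.
(1,0): S=96.5600. Δ = (V_up−V_dn)/(S_up−S_dn) = (0.6830−0.6830)/(124.5624−68.5576) = 0.0000. V = [p*·0.6830 + (1−p*)·0.6830]/1.21 = 0.5645. B = V − Δ·S = 0.5645.
(1,1): S=175.4400. Δ = (V_up−V_dn)/(S_up−S_dn) = (0.1754−0.6830)/(226.3176−124.5624) = -0.0050. V = [p*·0.1754 + (1−p*)·0.6830]/1.21 = 0.2028. B = V − Δ·S = 1.0780.
(0,0): S=136.0000. Δ = (V_up−V_dn)/(S_up−S_dn) = (0.2028−0.5645)/(175.4400−96.5600) = -0.0046. V = [p*·0.2028 + (1−p*)·0.5645]/1.21 = 0.2089. B = V − Δ·S = 0.8324.
Self-financing check: at every node Δ·S+B equals the discounted successor values.

(0,0): Delta=-0.0046 Bond=0.8324
(1,0): Delta=0.0000 Bond=0.5645
(1,1): Delta=-0.0050 Bond=1.0780
(2,0): Delta=0.0000 Bond=0.6830
(2,1): Delta=0.0000 Bond=0.6830
(2,2): Delta=-0.0054 Bond=1.4038
(3,0): Delta=0.0000 Bond=0.8264
(3,1): Delta=0.0000 Bond=0.8264
(3,2): Delta=0.0000 Bond=0.8264
(3,3): Delta=-0.0059 Bond=1.8381
V0=0.2089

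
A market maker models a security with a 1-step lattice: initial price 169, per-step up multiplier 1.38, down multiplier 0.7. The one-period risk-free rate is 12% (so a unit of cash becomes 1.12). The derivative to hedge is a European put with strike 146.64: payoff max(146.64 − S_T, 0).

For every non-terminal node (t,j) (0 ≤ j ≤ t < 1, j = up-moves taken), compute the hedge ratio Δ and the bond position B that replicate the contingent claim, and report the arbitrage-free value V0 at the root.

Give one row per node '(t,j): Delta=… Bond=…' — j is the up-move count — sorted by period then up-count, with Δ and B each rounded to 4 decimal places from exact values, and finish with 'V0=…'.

(0,0): Delta=-0.2466 Bond=51.3514
V0=9.6749

The replicating-portfolio and risk-neutral prices coincide; use p* = (1.12−0.7)/(1.38−0.7) = 0.6176 for the latter.
Terminal values V(1,·): V(1,0)=28.3400, V(1,1)=0.0000
(0,0): S=169.0000. Δ = (V_up−V_dn)/(S_up−S_dn) = (0.0000−28.3400)/(233.2200−118.3000) = -0.2466. V = [p*·0.0000 + (1−p*)·28.3400]/1.12 = 9.6749. B = V − Δ·S = 51.3514.
Root portfolio cost Δ·169+B reproduces V0=9.6749.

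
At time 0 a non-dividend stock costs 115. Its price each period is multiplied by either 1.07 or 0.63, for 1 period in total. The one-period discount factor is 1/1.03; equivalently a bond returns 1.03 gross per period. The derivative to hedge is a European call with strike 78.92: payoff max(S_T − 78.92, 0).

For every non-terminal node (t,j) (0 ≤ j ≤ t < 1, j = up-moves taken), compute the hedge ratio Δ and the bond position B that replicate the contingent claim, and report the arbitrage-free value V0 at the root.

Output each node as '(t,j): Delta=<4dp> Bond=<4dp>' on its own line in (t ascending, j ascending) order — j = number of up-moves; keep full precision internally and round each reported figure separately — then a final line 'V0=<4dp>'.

(0,0): Delta=0.8721 Bond=-61.3458
V0=38.9497

Since d<R<u, set p* = (R−d)/(u−d) = 0.9091; price each node as the discounted p*-expectation of its children.
Payoff layer (t=1): V(1,0)=0.0000, V(1,1)=44.1300
Node (0,0) S=115.0000: V=(p*·44.1300+(1−p*)·0.0000)/1.03=38.9497; Δ=(44.1300−0.0000)/(123.0500−72.4500)=0.8721; B=V−Δ·S=-61.3458
Self-financing check: at every node Δ·S+B equals the discounted successor values.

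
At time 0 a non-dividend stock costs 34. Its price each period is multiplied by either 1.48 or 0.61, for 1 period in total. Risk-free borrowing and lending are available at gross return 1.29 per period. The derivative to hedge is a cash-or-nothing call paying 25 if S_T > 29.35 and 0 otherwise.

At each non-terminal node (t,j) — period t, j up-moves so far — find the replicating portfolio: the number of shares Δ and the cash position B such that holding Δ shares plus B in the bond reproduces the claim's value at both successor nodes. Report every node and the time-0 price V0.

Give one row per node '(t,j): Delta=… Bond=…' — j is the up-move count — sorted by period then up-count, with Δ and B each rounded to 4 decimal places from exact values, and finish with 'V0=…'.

(0,0): Delta=0.8452 Bond=-13.5882
V0=15.1475

No-arbitrage ⇒ martingale measure with p* = (R−d)/(u−d) = 0.7816.
Payoff layer (t=1): V(1,0)=0.0000, V(1,1)=25.0000
(0,0): S=34.0000. Δ = (V_up−V_dn)/(S_up−S_dn) = (25.0000−0.0000)/(50.3200−20.7400) = 0.8452. V = [p*·25.0000 + (1−p*)·0.0000]/1.29 = 15.1475. B = V − Δ·S = -13.5882.
Check: Δ(0,0)·S0 + B(0,0) = 15.1475 = V0.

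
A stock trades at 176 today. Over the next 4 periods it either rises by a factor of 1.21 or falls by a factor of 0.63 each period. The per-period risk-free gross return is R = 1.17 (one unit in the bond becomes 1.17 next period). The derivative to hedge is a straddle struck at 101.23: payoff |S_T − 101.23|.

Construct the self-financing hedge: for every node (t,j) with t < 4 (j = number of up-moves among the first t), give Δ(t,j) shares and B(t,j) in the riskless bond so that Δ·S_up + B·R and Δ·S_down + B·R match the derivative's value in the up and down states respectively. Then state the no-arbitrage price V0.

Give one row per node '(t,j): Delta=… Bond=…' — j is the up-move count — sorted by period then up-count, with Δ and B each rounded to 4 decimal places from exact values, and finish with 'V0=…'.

Since d<R<u, set p* = (R−d)/(u−d) = 0.9310; price each node as the discounted p*-expectation of its children.
Terminal values V(4,·): V(4,0)=73.5048, V(4,1)=47.9800, V(4,2)=1.0438, V(4,3)=95.2007, V(4,4)=276.0416
Node (3,0) S=44.0083: V=(p*·47.9800+(1−p*)·73.5048)/1.17=42.5131; Δ=(47.9800−73.5048)/(53.2500−27.7252)=-1.0000; B=V−Δ·S=86.5214
Node (3,1) S=84.5238: V=(p*·1.0438+(1−p*)·47.9800)/1.17=3.6588; Δ=(1.0438−47.9800)/(102.2738−53.2500)=-0.9574; B=V−Δ·S=84.5832
Node (3,2) S=162.3394: V=(p*·95.2007+(1−p*)·1.0438)/1.17=75.8180; Δ=(95.2007−1.0438)/(196.4307−102.2738)=1.0000; B=V−Δ·S=-86.5214
Node (3,3) S=311.7947: V=(p*·276.0416+(1−p*)·95.2007)/1.17=225.2734; Δ=(276.0416−95.2007)/(377.2716−196.4307)=1.0000; B=V−Δ·S=-86.5214
Node (2,0) S=69.8544: V=(p*·3.6588+(1−p*)·42.5131)/1.17=5.4174; Δ=(3.6588−42.5131)/(84.5238−44.0083)=-0.9590; B=V−Δ·S=72.4076
Node (2,1) S=134.1648: V=(p*·75.8180+(1−p*)·3.6588)/1.17=60.5483; Δ=(75.8180−3.6588)/(162.3394−84.5238)=0.9273; B=V−Δ·S=-63.8641
Node (2,2) S=257.6816: V=(p*·225.2734+(1−p*)·75.8180)/1.17=183.7317; Δ=(225.2734−75.8180)/(311.7947−162.3394)=1.0000; B=V−Δ·S=-73.9499
Node (1,0) S=110.8800: V=(p*·60.5483+(1−p*)·5.4174)/1.17=48.5010; Δ=(60.5483−5.4174)/(134.1648−69.8544)=0.8573; B=V−Δ·S=-46.5522
Node (1,1) S=212.9600: V=(p*·183.7317+(1−p*)·60.5483)/1.17=149.7746; Δ=(183.7317−60.5483)/(257.6816−134.1648)=0.9973; B=V−Δ·S=-62.6105
Node (0,0) S=176.0000: V=(p*·149.7746+(1−p*)·48.5010)/1.17=122.0429; Δ=(149.7746−48.5010)/(212.9600−110.8800)=0.9921; B=V−Δ·S=-52.5667
Check: Δ(0,0)·S0 + B(0,0) = 122.0429 = V0.

(0,0): Delta=0.9921 Bond=-52.5667
(1,0): Delta=0.8573 Bond=-46.5522
(1,1): Delta=0.9973 Bond=-62.6105
(2,0): Delta=-0.9590 Bond=72.4076
(2,1): Delta=0.9273 Bond=-63.8641
(2,2): Delta=1.0000 Bond=-73.9499
(3,0): Delta=-1.0000 Bond=86.5214
(3,1): Delta=-0.9574 Bond=84.5832
(3,2): Delta=1.0000 Bond=-86.5214
(3,3): Delta=1.0000 Bond=-86.5214
V0=122.0429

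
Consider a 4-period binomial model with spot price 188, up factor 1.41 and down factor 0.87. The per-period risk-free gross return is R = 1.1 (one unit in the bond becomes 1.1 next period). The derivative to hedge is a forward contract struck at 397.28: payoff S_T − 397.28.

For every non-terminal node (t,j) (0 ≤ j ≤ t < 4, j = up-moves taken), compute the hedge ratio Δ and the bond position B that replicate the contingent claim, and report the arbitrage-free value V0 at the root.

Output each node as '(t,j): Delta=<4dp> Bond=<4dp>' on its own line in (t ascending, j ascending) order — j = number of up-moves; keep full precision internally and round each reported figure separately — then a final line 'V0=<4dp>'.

(0,0): Delta=1.0000 Bond=-271.3476
(1,0): Delta=1.0000 Bond=-298.4823
(1,1): Delta=1.0000 Bond=-298.4823
(2,0): Delta=1.0000 Bond=-328.3306
(2,1): Delta=1.0000 Bond=-328.3306
(2,2): Delta=1.0000 Bond=-328.3306
(3,0): Delta=1.0000 Bond=-361.1636
(3,1): Delta=1.0000 Bond=-361.1636
(3,2): Delta=1.0000 Bond=-361.1636
(3,3): Delta=1.0000 Bond=-361.1636
V0=-83.3476

The replicating-portfolio and risk-neutral prices coincide; use p* = (1.1−0.87)/(1.41−0.87) = 0.4259 for the latter.
Terminal payoffs: V(4,0)=-289.5752, V(4,1)=-222.7240, V(4,2)=-114.3789, V(4,3)=61.2148, V(4,4)=345.7978
(3,0): S=123.7986. Δ = (V_up−V_dn)/(S_up−S_dn) = (-222.7240−-289.5752)/(174.5560−107.7048) = 1.0000. V = [p*·-222.7240 + (1−p*)·-289.5752]/1.1 = -237.3651. B = V − Δ·S = -361.1636.
(3,1): S=200.6391. Δ = (V_up−V_dn)/(S_up−S_dn) = (-114.3789−-222.7240)/(282.9011−174.5560) = 1.0000. V = [p*·-114.3789 + (1−p*)·-222.7240]/1.1 = -160.5246. B = V − Δ·S = -361.1636.
(3,2): S=325.1736. Δ = (V_up−V_dn)/(S_up−S_dn) = (61.2148−-114.3789)/(458.4948−282.9011) = 1.0000. V = [p*·61.2148 + (1−p*)·-114.3789]/1.1 = -35.9900. B = V − Δ·S = -361.1636.
(3,3): S=527.0055. Δ = (V_up−V_dn)/(S_up−S_dn) = (345.7978−61.2148)/(743.0778−458.4948) = 1.0000. V = [p*·345.7978 + (1−p*)·61.2148]/1.1 = 165.8419. B = V − Δ·S = -361.1636.
(2,0): S=142.2972. Δ = (V_up−V_dn)/(S_up−S_dn) = (-160.5246−-237.3651)/(200.6391−123.7986) = 1.0000. V = [p*·-160.5246 + (1−p*)·-237.3651]/1.1 = -186.0334. B = V − Δ·S = -328.3306.
(2,1): S=230.6196. Δ = (V_up−V_dn)/(S_up−S_dn) = (-35.9900−-160.5246)/(325.1736−200.6391) = 1.0000. V = [p*·-35.9900 + (1−p*)·-160.5246]/1.1 = -97.7110. B = V − Δ·S = -328.3306.
(2,2): S=373.7628. Δ = (V_up−V_dn)/(S_up−S_dn) = (165.8419−-35.9900)/(527.0055−325.1736) = 1.0000. V = [p*·165.8419 + (1−p*)·-35.9900]/1.1 = 45.4322. B = V − Δ·S = -328.3306.
(1,0): S=163.5600. Δ = (V_up−V_dn)/(S_up−S_dn) = (-97.7110−-186.0334)/(230.6196−142.2972) = 1.0000. V = [p*·-97.7110 + (1−p*)·-186.0334]/1.1 = -134.9223. B = V − Δ·S = -298.4823.
(1,1): S=265.0800. Δ = (V_up−V_dn)/(S_up−S_dn) = (45.4322−-97.7110)/(373.7628−230.6196) = 1.0000. V = [p*·45.4322 + (1−p*)·-97.7110]/1.1 = -33.4023. B = V − Δ·S = -298.4823.
(0,0): S=188.0000. Δ = (V_up−V_dn)/(S_up−S_dn) = (-33.4023−-134.9223)/(265.0800−163.5600) = 1.0000. V = [p*·-33.4023 + (1−p*)·-134.9223]/1.1 = -83.3476. B = V − Δ·S = -271.3476.
The time-0 hedge costs -83.3476, which is the no-arbitrage price.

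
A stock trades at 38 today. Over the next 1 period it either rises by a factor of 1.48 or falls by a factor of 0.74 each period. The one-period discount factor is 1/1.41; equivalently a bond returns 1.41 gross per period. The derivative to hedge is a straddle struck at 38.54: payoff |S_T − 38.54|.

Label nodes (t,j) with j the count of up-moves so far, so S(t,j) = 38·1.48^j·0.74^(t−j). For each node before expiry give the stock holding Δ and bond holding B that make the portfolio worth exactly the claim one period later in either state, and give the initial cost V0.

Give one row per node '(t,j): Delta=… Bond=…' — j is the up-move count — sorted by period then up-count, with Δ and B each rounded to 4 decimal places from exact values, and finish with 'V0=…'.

(0,0): Delta=0.2589 Bond=2.2270
V0=12.0648

Since d<R<u, set p* = (R−d)/(u−d) = 0.9054; price each node as the discounted p*-expectation of its children.
Terminal values V(1,·): V(1,0)=10.4200, V(1,1)=17.7000
Node (0,0) S=38.0000: V=(p*·17.7000+(1−p*)·10.4200)/1.41=12.0648; Δ=(17.7000−10.4200)/(56.2400−28.1200)=0.2589; B=V−Δ·S=2.2270
Each (Δ,B) replicates both successor values, so the strategy is self-financing and V0 is arbitrage-free.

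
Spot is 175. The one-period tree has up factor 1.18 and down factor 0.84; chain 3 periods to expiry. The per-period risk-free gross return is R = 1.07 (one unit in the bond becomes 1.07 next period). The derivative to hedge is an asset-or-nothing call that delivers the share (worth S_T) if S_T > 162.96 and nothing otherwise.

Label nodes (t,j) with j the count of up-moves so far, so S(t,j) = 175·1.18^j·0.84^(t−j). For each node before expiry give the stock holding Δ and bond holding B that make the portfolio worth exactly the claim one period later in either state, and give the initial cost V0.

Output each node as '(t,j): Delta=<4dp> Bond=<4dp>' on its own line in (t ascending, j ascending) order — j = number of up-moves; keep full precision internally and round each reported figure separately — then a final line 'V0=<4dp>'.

No-arbitrage ⇒ martingale measure with p* = (R−d)/(u−d) = 0.6765.
Payoff layer (t=3): V(3,0)=0.0000, V(3,1)=0.0000, V(3,2)=204.6828, V(3,3)=287.5306
(2,0): S=123.4800. Δ = (V_up−V_dn)/(S_up−S_dn) = (0.0000−0.0000)/(145.7064−103.7232) = 0.0000. V = [p*·0.0000 + (1−p*)·0.0000]/1.07 = 0.0000. B = V − Δ·S = 0.0000.
(2,1): S=173.4600. Δ = (V_up−V_dn)/(S_up−S_dn) = (204.6828−0.0000)/(204.6828−145.7064) = 3.4706. V = [p*·204.6828 + (1−p*)·0.0000]/1.07 = 129.4036. B = V − Δ·S = -472.6046.
(2,2): S=243.6700. Δ = (V_up−V_dn)/(S_up−S_dn) = (287.5306−204.6828)/(287.5306−204.6828) = 1.0000. V = [p*·287.5306 + (1−p*)·204.6828]/1.07 = 243.6700. B = V − Δ·S = 0.0000.
(1,0): S=147.0000. Δ = (V_up−V_dn)/(S_up−S_dn) = (129.4036−0.0000)/(173.4600−123.4800) = 2.5891. V = [p*·129.4036 + (1−p*)·0.0000]/1.07 = 81.8110. B = V − Δ·S = -298.7880.
(1,1): S=206.5000. Δ = (V_up−V_dn)/(S_up−S_dn) = (243.6700−129.4036)/(243.6700−173.4600) = 1.6275. V = [p*·243.6700 + (1−p*)·129.4036]/1.07 = 193.1789. B = V − Δ·S = -142.8986.
(0,0): S=175.0000. Δ = (V_up−V_dn)/(S_up−S_dn) = (193.1789−81.8110)/(206.5000−147.0000) = 1.8717. V = [p*·193.1789 + (1−p*)·81.8110]/1.07 = 146.8674. B = V − Δ·S = -180.6854.
Root portfolio cost Δ·175+B reproduces V0=146.8674.

(0,0): Delta=1.8717 Bond=-180.6854
(1,0): Delta=2.5891 Bond=-298.7880
(1,1): Delta=1.6275 Bond=-142.8986
(2,0): Delta=0.0000 Bond=0.0000
(2,1): Delta=3.4706 Bond=-472.6046
(2,2): Delta=1.0000 Bond=0.0000
V0=146.8674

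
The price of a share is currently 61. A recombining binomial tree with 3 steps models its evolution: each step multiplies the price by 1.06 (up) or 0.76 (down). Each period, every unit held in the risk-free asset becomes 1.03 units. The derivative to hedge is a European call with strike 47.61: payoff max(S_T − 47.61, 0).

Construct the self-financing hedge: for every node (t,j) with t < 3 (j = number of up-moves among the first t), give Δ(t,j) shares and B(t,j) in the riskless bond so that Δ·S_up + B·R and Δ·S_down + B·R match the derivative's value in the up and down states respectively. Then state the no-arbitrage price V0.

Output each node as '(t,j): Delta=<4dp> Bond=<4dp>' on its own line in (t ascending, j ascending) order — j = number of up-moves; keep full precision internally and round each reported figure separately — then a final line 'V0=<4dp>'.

(0,0): Delta=0.8994 Bond=-37.1612
(1,0): Delta=0.2815 Bond=-9.6283
(1,1): Delta=0.9486 Bond=-41.4591
(2,0): Delta=0.0000 Bond=0.0000
(2,1): Delta=0.3039 Bond=-11.0190
(2,2): Delta=1.0000 Bond=-46.2233
V0=17.7027

The replicating-portfolio and risk-neutral prices coincide; use p* = (1.03−0.76)/(1.06−0.76) = 0.9000 for the latter.
Payoff layer (t=3): V(3,0)=0.0000, V(3,1)=0.0000, V(3,2)=4.4801, V(3,3)=25.0420
  t=2,j=0: stock 35.2336 → up 37.3476 (V=0.0000), down 26.7775 (V=0.0000). Price 0.0000; hedge Δ=0.0000, bond B=0.0000.
  t=2,j=1: stock 49.1416 → up 52.0901 (V=4.4801), down 37.3476 (V=0.0000). Price 3.9146; hedge Δ=0.3039, bond B=-11.0190.
  t=2,j=2: stock 68.5396 → up 72.6520 (V=25.0420), down 52.0901 (V=4.4801). Price 22.3163; hedge Δ=1.0000, bond B=-46.2233.
  t=1,j=0: stock 46.3600 → up 49.1416 (V=3.9146), down 35.2336 (V=0.0000). Price 3.4206; hedge Δ=0.2815, bond B=-9.6283.
  t=1,j=1: stock 64.6600 → up 68.5396 (V=22.3163), down 49.1416 (V=3.9146). Price 19.8797; hedge Δ=0.9486, bond B=-41.4591.
  t=0,j=0: stock 61.0000 → up 64.6600 (V=19.8797), down 46.3600 (V=3.4206). Price 17.7027; hedge Δ=0.8994, bond B=-37.1612.
Each (Δ,B) replicates both successor values, so the strategy is self-financing and V0 is arbitrage-free.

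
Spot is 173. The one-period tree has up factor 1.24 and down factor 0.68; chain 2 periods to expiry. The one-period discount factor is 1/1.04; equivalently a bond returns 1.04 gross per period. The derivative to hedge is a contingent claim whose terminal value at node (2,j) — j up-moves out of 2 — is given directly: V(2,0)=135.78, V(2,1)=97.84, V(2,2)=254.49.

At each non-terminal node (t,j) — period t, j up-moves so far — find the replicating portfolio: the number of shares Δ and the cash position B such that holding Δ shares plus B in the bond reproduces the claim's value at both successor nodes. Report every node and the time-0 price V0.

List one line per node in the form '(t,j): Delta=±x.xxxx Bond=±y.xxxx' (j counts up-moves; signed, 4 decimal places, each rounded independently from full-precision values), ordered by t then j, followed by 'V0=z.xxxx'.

(0,0): Delta=0.8650 Bond=5.1411
(1,0): Delta=-0.5759 Bond=174.8558
(1,1): Delta=1.3040 Bond=-88.8249
V0=154.7867

The replicating-portfolio and risk-neutral prices coincide; use p* = (1.04−0.68)/(1.24−0.68) = 0.6429 for the latter.
Terminal payoffs: V(2,0)=135.7800, V(2,1)=97.8400, V(2,2)=254.4900
Node (1,0) S=117.6400: V=(p*·97.8400+(1−p*)·135.7800)/1.04=107.1058; Δ=(97.8400−135.7800)/(145.8736−79.9952)=-0.5759; B=V−Δ·S=174.8558
Node (1,1) S=214.5200: V=(p*·254.4900+(1−p*)·97.8400)/1.04=190.9073; Δ=(254.4900−97.8400)/(266.0048−145.8736)=1.3040; B=V−Δ·S=-88.8249
Node (0,0) S=173.0000: V=(p*·190.9073+(1−p*)·107.1058)/1.04=154.7867; Δ=(190.9073−107.1058)/(214.5200−117.6400)=0.8650; B=V−Δ·S=5.1411
Self-financing check: at every node Δ·S+B equals the discounted successor values.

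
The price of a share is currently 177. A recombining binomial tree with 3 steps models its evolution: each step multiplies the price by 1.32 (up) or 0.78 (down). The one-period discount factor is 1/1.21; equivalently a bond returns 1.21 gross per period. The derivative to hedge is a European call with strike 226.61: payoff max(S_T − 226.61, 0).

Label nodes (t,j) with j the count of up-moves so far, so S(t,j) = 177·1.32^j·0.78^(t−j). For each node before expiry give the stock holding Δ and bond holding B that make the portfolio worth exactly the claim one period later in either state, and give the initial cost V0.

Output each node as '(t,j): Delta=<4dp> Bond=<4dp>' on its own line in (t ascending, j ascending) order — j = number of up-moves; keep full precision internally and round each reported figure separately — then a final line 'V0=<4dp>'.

(0,0): Delta=0.7869 Bond=-84.7985
(1,0): Delta=0.1231 Bond=-10.9559
(1,1): Delta=0.8873 Bond=-126.0516
(2,0): Delta=0.0000 Bond=0.0000
(2,1): Delta=0.1417 Bond=-16.6478
(2,2): Delta=1.0000 Bond=-187.2810
V0=54.4912

Risk-neutral probability p* = (R−d)/(u−d) = (1.21−0.78)/(1.32−0.78) = 0.7963.
At expiry t=3: V(3,0)=0.0000, V(3,1)=0.0000, V(3,2)=13.9457, V(3,3)=180.4843
  t=2,j=0: stock 107.6868 → up 142.1466 (V=0.0000), down 83.9957 (V=0.0000). Price 0.0000; hedge Δ=0.0000, bond B=0.0000.
  t=2,j=1: stock 182.2392 → up 240.5557 (V=13.9457), down 142.1466 (V=0.0000). Price 9.1776; hedge Δ=0.1417, bond B=-16.6478.
  t=2,j=2: stock 308.4048 → up 407.0943 (V=180.4843), down 240.5557 (V=13.9457). Price 121.1238; hedge Δ=1.0000, bond B=-187.2810.
  t=1,j=0: stock 138.0600 → up 182.2392 (V=9.1776), down 107.6868 (V=0.0000). Price 6.0398; hedge Δ=0.1231, bond B=-10.9559.
  t=1,j=1: stock 233.6400 → up 308.4048 (V=121.1238), down 182.2392 (V=9.1776). Price 81.2562; hedge Δ=0.8873, bond B=-126.0516.
  t=0,j=0: stock 177.0000 → up 233.6400 (V=81.2562), down 138.0600 (V=6.0398). Price 54.4912; hedge Δ=0.7869, bond B=-84.7985.
Root portfolio cost Δ·177+B reproduces V0=54.4912.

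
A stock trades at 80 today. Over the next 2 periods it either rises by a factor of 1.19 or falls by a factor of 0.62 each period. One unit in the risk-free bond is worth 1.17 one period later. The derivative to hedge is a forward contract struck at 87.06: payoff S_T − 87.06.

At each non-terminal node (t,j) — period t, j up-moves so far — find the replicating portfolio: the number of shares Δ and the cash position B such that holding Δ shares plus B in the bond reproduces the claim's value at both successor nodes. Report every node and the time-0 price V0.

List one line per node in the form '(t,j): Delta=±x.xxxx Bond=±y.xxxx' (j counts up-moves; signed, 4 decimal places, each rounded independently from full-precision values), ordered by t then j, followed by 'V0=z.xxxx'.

The replicating-portfolio and risk-neutral prices coincide; use p* = (1.17−0.62)/(1.19−0.62) = 0.9649 for the latter.
At expiry t=2: V(2,0)=-56.3080, V(2,1)=-28.0360, V(2,2)=26.2280
  t=1,j=0: stock 49.6000 → up 59.0240 (V=-28.0360), down 30.7520 (V=-56.3080). Price -24.8103; hedge Δ=1.0000, bond B=-74.4103.
  t=1,j=1: stock 95.2000 → up 113.2880 (V=26.2280), down 59.0240 (V=-28.0360). Price 20.7897; hedge Δ=1.0000, bond B=-74.4103.
  t=0,j=0: stock 80.0000 → up 95.2000 (V=20.7897), down 49.6000 (V=-24.8103). Price 16.4015; hedge Δ=1.0000, bond B=-63.5985.
The time-0 hedge costs 16.4015, which is the no-arbitrage price.

(0,0): Delta=1.0000 Bond=-63.5985
(1,0): Delta=1.0000 Bond=-74.4103
(1,1): Delta=1.0000 Bond=-74.4103
V0=16.4015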